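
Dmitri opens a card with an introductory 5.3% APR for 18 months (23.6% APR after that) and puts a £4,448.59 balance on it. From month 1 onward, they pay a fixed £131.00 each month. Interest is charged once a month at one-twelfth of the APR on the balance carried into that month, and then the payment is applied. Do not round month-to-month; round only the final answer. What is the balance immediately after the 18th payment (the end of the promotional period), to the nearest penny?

Promo months 1–18 at r₀ = 5.3%/12 = 0.00441667; months 19+ at r₁ = 23.6%/12 = 0.0196667.
After month 18: iterate B ← B·(1+r₀) − £131.00 for 18 months → £2,367.20.

£2,367.20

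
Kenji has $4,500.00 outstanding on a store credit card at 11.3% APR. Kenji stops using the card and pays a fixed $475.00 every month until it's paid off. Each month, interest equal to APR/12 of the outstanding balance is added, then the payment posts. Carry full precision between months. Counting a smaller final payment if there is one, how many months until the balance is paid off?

Monthly rate r = 11.3%/12 = 0.941667% = 0.00941667.
Recurrence: B ← B·(1+r) − $475.00.
Month 1: interest $42.38; balance after payment $4,067.38.
Month 2: interest $38.30; balance after payment $3,630.68.
Closed form: n = −ln(1 − rB₀/P)/ln(1+r) = −ln(0.91079)/ln(1.00942) ≈ 9.970, so the balance reaches zero during payment 10.

10 payments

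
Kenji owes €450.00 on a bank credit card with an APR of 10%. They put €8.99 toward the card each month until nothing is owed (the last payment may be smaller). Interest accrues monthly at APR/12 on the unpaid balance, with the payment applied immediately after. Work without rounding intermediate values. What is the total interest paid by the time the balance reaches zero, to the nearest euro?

€135

Monthly rate r = 10%/12 = 0.833333% = 0.00833333.
Payoff takes n = ⌈−ln(1 − rB₀/P)/ln(1+r)⌉ = ⌈65.044⌉ = 66 payments; the last is €0.40.
Total paid = 65·€8.99 + €0.40 = €584.75.
Total interest = total paid − principal = €584.75 − €450.00 = €134.75.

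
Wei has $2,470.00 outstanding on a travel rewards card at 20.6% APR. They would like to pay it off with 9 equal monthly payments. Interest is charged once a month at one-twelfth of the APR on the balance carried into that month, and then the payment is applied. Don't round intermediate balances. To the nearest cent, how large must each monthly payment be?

$298.54

Monthly rate r = 20.6%/12 = 1.71667% = 0.0171667.
Level-payment amortization: P = B₀·r / (1 − (1+r)^(−n)) = 2470.00·0.0171667 / (1 − 1.01717^(−9)).
Denominator 1 − (1+r)^(−9) = 0.142032328.
P = 42.4017 / 0.142032328 ≈ 298.54.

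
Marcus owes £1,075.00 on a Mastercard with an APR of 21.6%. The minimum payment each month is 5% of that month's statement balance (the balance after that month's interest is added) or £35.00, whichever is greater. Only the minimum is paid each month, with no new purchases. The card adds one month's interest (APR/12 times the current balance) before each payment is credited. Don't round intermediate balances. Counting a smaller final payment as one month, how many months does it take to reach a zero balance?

Monthly rate r = 21.6%/12 = 1.8% = 0.018.
While 5% of the post-interest balance exceeds £35.00, each month B ← (B·(1+r))·(1 − 0.05), i.e. B shrinks by the factor (1+r)·0.95 = 0.9671.
This holds for months 1–14. Entering month 15 the balance is £672.99; 5% of the post-interest balance is now below £35.00, so the flat £35.00 minimum applies from here.
From month 15 a fixed £35.00 at rate r clears £672.99 in 24 more payments. Total: 14 + 24 = 38 months.

38 months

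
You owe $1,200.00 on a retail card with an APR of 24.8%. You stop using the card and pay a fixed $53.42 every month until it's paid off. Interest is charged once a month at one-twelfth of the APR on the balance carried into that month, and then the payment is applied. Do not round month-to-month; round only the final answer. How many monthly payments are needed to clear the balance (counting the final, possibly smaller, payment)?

31 payments

Monthly rate r = 24.8%/12 = 2.06667% = 0.0206667.
Recurrence: B ← B·(1+r) − $53.42.
Month 1: interest $24.80; balance after payment $1,171.38.
Month 2: interest $24.21; balance after payment $1,142.17.
Closed form: n = −ln(1 − rB₀/P)/ln(1+r) = −ln(0.53575)/ln(1.02067) ≈ 30.508, so the balance reaches zero during payment 31.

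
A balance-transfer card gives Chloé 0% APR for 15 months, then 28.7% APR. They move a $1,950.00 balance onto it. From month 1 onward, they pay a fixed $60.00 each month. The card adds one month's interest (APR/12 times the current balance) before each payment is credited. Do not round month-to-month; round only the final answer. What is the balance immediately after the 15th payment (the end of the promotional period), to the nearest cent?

Promo months 1–15 at r₀ = 0%/12 = 0; months 16+ at r₁ = 28.7%/12 = 0.0239167.
After month 15 (no interest yet): B = $1,950.00 − 15·$60.00 = $1,050.00.

$1,050.00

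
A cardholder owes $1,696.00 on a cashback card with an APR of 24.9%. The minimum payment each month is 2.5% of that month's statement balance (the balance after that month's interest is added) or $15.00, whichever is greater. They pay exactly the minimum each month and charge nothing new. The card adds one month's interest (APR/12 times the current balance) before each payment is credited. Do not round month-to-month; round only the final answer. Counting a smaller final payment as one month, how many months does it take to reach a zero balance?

Monthly rate r = 24.9%/12 = 2.075% = 0.02075.
While 2.5% of the post-interest balance exceeds $15.00, each month B ← (B·(1+r))·(1 − 0.025), i.e. B shrinks by the factor (1+r)·0.975 = 0.99523.
This holds for months 1–222. Entering month 223 the balance is $586.89; 2.5% of the post-interest balance is now below $15.00, so the flat $15.00 minimum applies from here.
From month 223 a fixed $15.00 at rate r clears $586.89 in 82 more payments. Total: 222 + 82 = 304 months.

304 months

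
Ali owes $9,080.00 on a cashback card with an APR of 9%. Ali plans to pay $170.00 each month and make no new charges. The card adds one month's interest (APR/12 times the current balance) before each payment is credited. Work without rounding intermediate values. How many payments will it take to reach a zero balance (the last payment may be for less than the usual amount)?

Monthly rate r = 9%/12 = 0.75% = 0.0075.
Recurrence: B ← B·(1+r) − $170.00.
Month 1: interest $68.10; balance after payment $8,978.10.
Month 2: interest $67.34; balance after payment $8,875.44.
Closed form: n = −ln(1 − rB₀/P)/ln(1+r) = −ln(0.59941)/ln(1.0075) ≈ 68.496, so the balance reaches zero during payment 69.

69 months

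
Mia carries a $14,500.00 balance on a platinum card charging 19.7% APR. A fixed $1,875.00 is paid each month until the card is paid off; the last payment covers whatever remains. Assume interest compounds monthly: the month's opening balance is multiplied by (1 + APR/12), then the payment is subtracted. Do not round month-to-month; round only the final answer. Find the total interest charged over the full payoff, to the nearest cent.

$1,136.95

Monthly rate r = 19.7%/12 = 1.64167% = 0.0164167.
Payoff takes n = ⌈−ln(1 − rB₀/P)/ln(1+r)⌉ = ⌈8.338⌉ = 9 payments; the last is $636.95.
Total paid = 8·$1,875.00 + $636.95 = $15,636.95.
Total interest = total paid − principal = $15,636.95 − $14,500.00 = $1,136.95.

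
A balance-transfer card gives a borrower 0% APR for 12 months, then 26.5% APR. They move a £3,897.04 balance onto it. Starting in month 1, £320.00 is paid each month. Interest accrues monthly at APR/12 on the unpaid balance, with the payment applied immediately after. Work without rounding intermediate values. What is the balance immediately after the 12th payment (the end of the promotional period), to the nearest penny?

£57.04

Promo months 1–12 at r₀ = 0%/12 = 0; months 13+ at r₁ = 26.5%/12 = 0.0220833.
After month 12 (no interest yet): B = £3,897.04 − 12·£320.00 = £57.04.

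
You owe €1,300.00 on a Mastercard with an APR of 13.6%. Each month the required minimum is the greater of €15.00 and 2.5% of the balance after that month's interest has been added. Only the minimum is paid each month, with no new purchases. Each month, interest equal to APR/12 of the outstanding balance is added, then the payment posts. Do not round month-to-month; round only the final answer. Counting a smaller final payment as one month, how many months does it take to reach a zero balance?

Monthly rate r = 13.6%/12 = 1.13333% = 0.0113333.
While 2.5% of the post-interest balance exceeds €15.00, each month B ← (B·(1+r))·(1 − 0.025), i.e. B shrinks by the factor (1+r)·0.975 = 0.98605.
This holds for months 1–56. Entering month 57 the balance is €591.95; 2.5% of the post-interest balance is now below €15.00, so the flat €15.00 minimum applies from here.
From month 57 a fixed €15.00 at rate r clears €591.95 in 53 more payments. Total: 56 + 53 = 109 months.

109 months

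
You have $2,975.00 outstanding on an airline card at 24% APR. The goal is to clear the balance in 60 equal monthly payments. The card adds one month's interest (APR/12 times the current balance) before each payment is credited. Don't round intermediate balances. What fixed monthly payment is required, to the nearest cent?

Monthly rate r = 24%/12 = 2% = 0.02.
Level-payment amortization: P = B₀·r / (1 − (1+r)^(−n)) = 2975.00·0.02 / (1 − 1.02^(−60)).
Denominator 1 − (1+r)^(−60) = 0.695217734.
P = 59.5 / 0.695217734 ≈ 85.58.

$85.58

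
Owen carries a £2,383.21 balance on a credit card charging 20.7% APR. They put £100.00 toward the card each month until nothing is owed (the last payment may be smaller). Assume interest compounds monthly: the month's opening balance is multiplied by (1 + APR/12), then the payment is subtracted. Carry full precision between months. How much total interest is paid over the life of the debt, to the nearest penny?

Monthly rate r = 20.7%/12 = 1.725% = 0.01725.
Payoff takes n = ⌈−ln(1 − rB₀/P)/ln(1+r)⌉ = ⌈30.960⌉ = 31 payments; the last is £96.03.
Total paid = 30·£100.00 + £96.03 = £3,096.03.
Total interest = total paid − principal = £3,096.03 − £2,383.21 = £712.82.

£712.82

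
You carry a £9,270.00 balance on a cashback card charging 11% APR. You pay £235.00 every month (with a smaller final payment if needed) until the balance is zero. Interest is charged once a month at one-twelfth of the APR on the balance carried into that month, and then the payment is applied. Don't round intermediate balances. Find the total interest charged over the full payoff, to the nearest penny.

Monthly rate r = 11%/12 = 0.916667% = 0.00916667.
Payoff takes n = ⌈−ln(1 − rB₀/P)/ln(1+r)⌉ = ⌈49.182⌉ = 50 payments; the last is £42.99.
Total paid = 49·£235.00 + £42.99 = £11,557.99.
Total interest = total paid − principal = £11,557.99 − £9,270.00 = £2,287.99.

£2,287.99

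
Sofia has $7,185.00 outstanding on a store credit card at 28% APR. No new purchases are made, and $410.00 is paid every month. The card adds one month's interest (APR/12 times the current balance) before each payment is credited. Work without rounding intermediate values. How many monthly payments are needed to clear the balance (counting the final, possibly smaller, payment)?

Monthly rate r = 28%/12 = 2.33333% = 0.0233333.
Recurrence: B ← B·(1+r) − $410.00.
Month 1: interest $167.65; balance after payment $6,942.65.
Month 2: interest $162.00; balance after payment $6,694.65.
Closed form: n = −ln(1 − rB₀/P)/ln(1+r) = −ln(0.5911)/ln(1.02333) ≈ 22.795, so the balance reaches zero during payment 23.

23 months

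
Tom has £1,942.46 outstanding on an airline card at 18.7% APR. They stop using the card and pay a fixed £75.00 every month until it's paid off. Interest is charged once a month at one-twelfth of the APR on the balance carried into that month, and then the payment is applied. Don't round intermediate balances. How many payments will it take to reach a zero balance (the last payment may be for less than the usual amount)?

34 months

Monthly rate r = 18.7%/12 = 1.55833% = 0.0155833.
Recurrence: B ← B·(1+r) − £75.00.
Month 1: interest £30.27; balance after payment £1,897.73.
Month 2: interest £29.57; balance after payment £1,852.30.
Closed form: n = −ln(1 − rB₀/P)/ln(1+r) = −ln(0.5964)/ln(1.01558) ≈ 33.424, so the balance reaches zero during payment 34.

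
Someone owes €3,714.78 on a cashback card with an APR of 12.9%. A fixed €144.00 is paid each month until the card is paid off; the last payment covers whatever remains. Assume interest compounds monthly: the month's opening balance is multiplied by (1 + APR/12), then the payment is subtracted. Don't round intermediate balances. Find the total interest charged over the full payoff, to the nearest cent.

Monthly rate r = 12.9%/12 = 1.075% = 0.01075.
Payoff takes n = ⌈−ln(1 − rB₀/P)/ln(1+r)⌉ = ⌈30.375⌉ = 31 payments; the last is €54.16.
Total paid = 30·€144.00 + €54.16 = €4,374.16.
Total interest = total paid − principal = €4,374.16 − €3,714.78 = €659.38.

€659.38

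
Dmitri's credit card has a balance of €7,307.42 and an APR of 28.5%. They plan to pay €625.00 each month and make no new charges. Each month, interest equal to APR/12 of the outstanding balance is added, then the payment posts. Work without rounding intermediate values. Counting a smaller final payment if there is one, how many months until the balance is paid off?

Monthly rate r = 28.5%/12 = 2.375% = 0.02375.
Recurrence: B ← B·(1+r) − €625.00.
Month 1: interest €173.55; balance after payment €6,855.97.
Month 2: interest €162.83; balance after payment €6,393.80.
Closed form: n = −ln(1 − rB₀/P)/ln(1+r) = −ln(0.72232)/ln(1.02375) ≈ 13.858, so the balance reaches zero during payment 14.

14 payments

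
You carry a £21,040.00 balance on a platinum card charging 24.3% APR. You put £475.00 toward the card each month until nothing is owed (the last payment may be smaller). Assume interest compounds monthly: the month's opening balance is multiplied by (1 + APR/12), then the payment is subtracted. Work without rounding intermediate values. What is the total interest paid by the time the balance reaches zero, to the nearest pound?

£32,810

Monthly rate r = 24.3%/12 = 2.025% = 0.02025.
Payoff takes n = ⌈−ln(1 − rB₀/P)/ln(1+r)⌉ = ⌈113.366⌉ = 114 payments; the last is £174.78.
Total paid = 113·£475.00 + £174.78 = £53,849.78.
Total interest = total paid − principal = £53,849.78 − £21,040.00 = £32,809.78.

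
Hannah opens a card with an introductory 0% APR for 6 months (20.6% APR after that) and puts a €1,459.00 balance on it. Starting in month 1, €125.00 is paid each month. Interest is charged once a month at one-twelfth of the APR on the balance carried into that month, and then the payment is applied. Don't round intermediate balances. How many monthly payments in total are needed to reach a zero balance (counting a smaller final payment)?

13 payments

Promo months 1–6 at r₀ = 0%/12 = 0; months 7+ at r₁ = 20.6%/12 = 0.0171667.
After month 6 (no interest yet): B = €1,459.00 − 6·€125.00 = €709.00.
Then at r₁ with €125.00/mo: n₂ = −ln(1 − r₁·B/P)/ln(1+r₁) ≈ 6.02 → 7 more payments.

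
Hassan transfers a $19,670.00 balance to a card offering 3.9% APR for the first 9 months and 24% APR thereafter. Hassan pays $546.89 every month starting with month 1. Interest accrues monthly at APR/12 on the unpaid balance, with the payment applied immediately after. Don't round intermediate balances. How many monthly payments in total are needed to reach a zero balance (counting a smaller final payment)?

Promo months 1–9 at r₀ = 3.9%/12 = 0.00325; months 10+ at r₁ = 24%/12 = 0.02.
After month 9: iterate B ← B·(1+r₀) − $546.89 for 9 months → $15,266.40.
Then at r₁ with $546.89/mo: n₂ = −ln(1 − r₁·B/P)/ln(1+r₁) ≈ 41.26 → 42 more payments.

51 months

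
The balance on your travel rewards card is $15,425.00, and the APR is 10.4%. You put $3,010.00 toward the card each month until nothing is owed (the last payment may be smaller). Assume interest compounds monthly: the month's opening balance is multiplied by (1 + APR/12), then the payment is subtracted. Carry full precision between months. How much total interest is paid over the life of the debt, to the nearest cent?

$423.83

Monthly rate r = 10.4%/12 = 0.866667% = 0.00866667.
Payoff takes n = ⌈−ln(1 − rB₀/P)/ln(1+r)⌉ = ⌈5.265⌉ = 6 payments; the last is $798.83.
Total paid = 5·$3,010.00 + $798.83 = $15,848.83.
Total interest = total paid − principal = $15,848.83 − $15,425.00 = $423.83.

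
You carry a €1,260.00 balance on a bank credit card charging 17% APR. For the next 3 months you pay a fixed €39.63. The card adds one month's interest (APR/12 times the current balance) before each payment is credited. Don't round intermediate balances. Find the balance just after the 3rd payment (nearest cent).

€1,193.73

Monthly rate r = 17%/12 = 1.41667% = 0.0141667.
Each month: B ← B·(1+r) − €39.63.
Month 1: interest €17.85; balance after payment €1,238.22.
Month 2: interest €17.54; balance after payment €1,216.13.
Month 3: interest €17.23; balance after payment €1,193.73.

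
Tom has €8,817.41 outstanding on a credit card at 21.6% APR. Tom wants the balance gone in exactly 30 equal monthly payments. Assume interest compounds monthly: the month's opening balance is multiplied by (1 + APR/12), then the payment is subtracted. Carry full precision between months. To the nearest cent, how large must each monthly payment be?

Monthly rate r = 21.6%/12 = 1.8% = 0.018.
Level-payment amortization: P = B₀·r / (1 − (1+r)^(−n)) = 8817.41·0.018 / (1 − 1.018^(−30)).
Denominator 1 − (1+r)^(−30) = 0.414446394.
P = 158.713 / 0.414446394 ≈ 382.95.

€382.95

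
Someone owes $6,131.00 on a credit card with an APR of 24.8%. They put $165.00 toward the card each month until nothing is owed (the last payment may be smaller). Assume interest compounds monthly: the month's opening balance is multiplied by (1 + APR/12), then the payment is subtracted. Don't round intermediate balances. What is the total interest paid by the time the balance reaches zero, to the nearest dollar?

$5,651

Monthly rate r = 24.8%/12 = 2.06667% = 0.0206667.
Payoff takes n = ⌈−ln(1 − rB₀/P)/ln(1+r)⌉ = ⌈71.406⌉ = 72 payments; the last is $67.44.
Total paid = 71·$165.00 + $67.44 = $11,782.44.
Total interest = total paid − principal = $11,782.44 − $6,131.00 = $5,651.44.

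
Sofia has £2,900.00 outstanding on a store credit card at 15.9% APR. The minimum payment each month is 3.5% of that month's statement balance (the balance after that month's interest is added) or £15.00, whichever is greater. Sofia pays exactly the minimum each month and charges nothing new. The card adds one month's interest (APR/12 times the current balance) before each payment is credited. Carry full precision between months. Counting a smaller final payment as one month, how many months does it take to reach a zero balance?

Monthly rate r = 15.9%/12 = 1.325% = 0.01325.
While 3.5% of the post-interest balance exceeds £15.00, each month B ← (B·(1+r))·(1 − 0.035), i.e. B shrinks by the factor (1+r)·0.965 = 0.97779.
This holds for months 1–86. Entering month 87 the balance is £420.12; 3.5% of the post-interest balance is now below £15.00, so the flat £15.00 minimum applies from here.
From month 87 a fixed £15.00 at rate r clears £420.12 in 36 more payments. Total: 86 + 36 = 122 months.

122 months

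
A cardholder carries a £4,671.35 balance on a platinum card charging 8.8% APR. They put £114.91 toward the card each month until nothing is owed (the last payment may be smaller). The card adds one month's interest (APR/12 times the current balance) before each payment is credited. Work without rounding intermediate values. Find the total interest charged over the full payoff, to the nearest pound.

£896

Monthly rate r = 8.8%/12 = 0.733333% = 0.00733333.
Payoff takes n = ⌈−ln(1 − rB₀/P)/ln(1+r)⌉ = ⌈48.448⌉ = 49 payments; the last is £51.57.
Total paid = 48·£114.91 + £51.57 = £5,567.25.
Total interest = total paid − principal = £5,567.25 − £4,671.35 = £895.90.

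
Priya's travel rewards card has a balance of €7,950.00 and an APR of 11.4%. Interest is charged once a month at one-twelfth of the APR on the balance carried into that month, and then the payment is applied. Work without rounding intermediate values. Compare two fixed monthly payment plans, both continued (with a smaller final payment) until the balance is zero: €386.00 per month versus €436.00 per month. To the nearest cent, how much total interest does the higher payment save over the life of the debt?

Monthly rate r = 11.4%/12 = 0.95% = 0.0095.
At €386.00/mo: n = ⌈−ln(1 − rB₀/P)/ln(1+r)⌉ = 24 payments (last €10.88); total interest = total paid − €7,950.00 = €938.88.
At €436.00/mo: 21 payments (last €51.70); total interest €821.70.
Interest saved = €938.88 − €821.70 = €117.18.

€117.18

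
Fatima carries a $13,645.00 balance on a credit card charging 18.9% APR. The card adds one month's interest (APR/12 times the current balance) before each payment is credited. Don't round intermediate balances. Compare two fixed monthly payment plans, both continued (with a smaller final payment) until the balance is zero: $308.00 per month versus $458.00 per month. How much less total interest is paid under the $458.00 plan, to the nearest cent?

Monthly rate r = 18.9%/12 = 1.575% = 0.01575.
At $308.00/mo: n = ⌈−ln(1 − rB₀/P)/ln(1+r)⌉ = 77 payments (last $174.98); total interest = total paid − $13,645.00 = $9,937.98.
At $458.00/mo: 41 payments (last $245.38); total interest $4,920.38.
Interest saved = $9,937.98 − $4,920.38 = $5,017.60.

$5,017.60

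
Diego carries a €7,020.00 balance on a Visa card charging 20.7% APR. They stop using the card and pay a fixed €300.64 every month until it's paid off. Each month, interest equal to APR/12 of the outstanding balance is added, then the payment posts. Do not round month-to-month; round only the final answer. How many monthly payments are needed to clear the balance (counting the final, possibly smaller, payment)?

31 payments

Monthly rate r = 20.7%/12 = 1.725% = 0.01725.
Recurrence: B ← B·(1+r) − €300.64.
Month 1: interest €121.09; balance after payment €6,840.45.
Month 2: interest €118.00; balance after payment €6,657.81.
Closed form: n = −ln(1 − rB₀/P)/ln(1+r) = −ln(0.59721)/ln(1.01725) ≈ 30.140, so the balance reaches zero during payment 31.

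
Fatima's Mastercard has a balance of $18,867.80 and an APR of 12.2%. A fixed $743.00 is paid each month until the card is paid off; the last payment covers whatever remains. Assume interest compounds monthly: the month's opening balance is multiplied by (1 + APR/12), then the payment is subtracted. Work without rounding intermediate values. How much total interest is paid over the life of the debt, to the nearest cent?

Monthly rate r = 12.2%/12 = 1.01667% = 0.0101667.
Payoff takes n = ⌈−ln(1 − rB₀/P)/ln(1+r)⌉ = ⌈29.523⌉ = 30 payments; the last is $389.85.
Total paid = 29·$743.00 + $389.85 = $21,936.85.
Total interest = total paid − principal = $21,936.85 − $18,867.80 = $3,069.05.

$3,069.05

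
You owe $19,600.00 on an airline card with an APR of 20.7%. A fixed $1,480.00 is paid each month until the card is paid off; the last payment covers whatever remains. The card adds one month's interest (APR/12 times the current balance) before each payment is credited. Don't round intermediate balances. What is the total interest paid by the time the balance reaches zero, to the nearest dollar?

Monthly rate r = 20.7%/12 = 1.725% = 0.01725.
Payoff takes n = ⌈−ln(1 − rB₀/P)/ln(1+r)⌉ = ⌈15.164⌉ = 16 payments; the last is $244.46.
Total paid = 15·$1,480.00 + $244.46 = $22,444.46.
Total interest = total paid − principal = $22,444.46 − $19,600.00 = $2,844.46.

$2,844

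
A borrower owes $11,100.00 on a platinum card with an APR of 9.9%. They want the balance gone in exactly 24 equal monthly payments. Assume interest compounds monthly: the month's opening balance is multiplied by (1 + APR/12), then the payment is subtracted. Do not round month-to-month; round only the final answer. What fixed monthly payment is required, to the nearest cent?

$511.70

Monthly rate r = 9.9%/12 = 0.825% = 0.00825.
Level-payment amortization: P = B₀·r / (1 − (1+r)^(−n)) = 11100.00·0.00825 / (1 − 1.00825^(−24)).
Denominator 1 − (1+r)^(−24) = 0.178963502.
P = 91.575 / 0.178963502 ≈ 511.70.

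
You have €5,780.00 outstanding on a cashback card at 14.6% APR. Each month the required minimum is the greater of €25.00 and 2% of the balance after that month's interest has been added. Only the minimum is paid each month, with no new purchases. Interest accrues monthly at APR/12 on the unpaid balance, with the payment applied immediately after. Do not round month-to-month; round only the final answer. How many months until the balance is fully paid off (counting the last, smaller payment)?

267 months

Monthly rate r = 14.6%/12 = 1.21667% = 0.0121667.
While 2% of the post-interest balance exceeds €25.00, each month B ← (B·(1+r))·(1 − 0.02), i.e. B shrinks by the factor (1+r)·0.98 = 0.99192.
This holds for months 1–191. Entering month 192 the balance is €1,228.14; 2% of the post-interest balance is now below €25.00, so the flat €25.00 minimum applies from here.
From month 192 a fixed €25.00 at rate r clears €1,228.14 in 76 more payments. Total: 191 + 76 = 267 months.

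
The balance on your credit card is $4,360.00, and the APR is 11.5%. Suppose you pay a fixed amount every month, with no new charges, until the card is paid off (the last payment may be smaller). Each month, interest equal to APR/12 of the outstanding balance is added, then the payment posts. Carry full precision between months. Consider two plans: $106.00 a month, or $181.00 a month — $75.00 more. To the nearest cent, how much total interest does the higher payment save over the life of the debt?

Monthly rate r = 11.5%/12 = 0.958333% = 0.00958333.
At $106.00/mo: n = ⌈−ln(1 − rB₀/P)/ln(1+r)⌉ = 53 payments (last $58.09); total interest = total paid − $4,360.00 = $1,210.09.
At $181.00/mo: 28 payments (last $94.11); total interest $621.11.
Interest saved = $1,210.09 − $621.11 = $588.98.

$588.98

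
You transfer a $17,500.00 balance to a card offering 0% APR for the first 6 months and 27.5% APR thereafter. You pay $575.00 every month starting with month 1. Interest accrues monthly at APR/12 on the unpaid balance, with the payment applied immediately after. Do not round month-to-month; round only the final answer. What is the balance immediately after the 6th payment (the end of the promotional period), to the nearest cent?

Promo months 1–6 at r₀ = 0%/12 = 0; months 7+ at r₁ = 27.5%/12 = 0.0229167.
After month 6 (no interest yet): B = $17,500.00 − 6·$575.00 = $14,050.00.

$14,050.00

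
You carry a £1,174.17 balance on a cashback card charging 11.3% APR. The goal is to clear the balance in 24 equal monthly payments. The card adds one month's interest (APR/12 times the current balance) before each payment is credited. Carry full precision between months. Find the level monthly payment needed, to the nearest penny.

Monthly rate r = 11.3%/12 = 0.941667% = 0.00941667.
Level-payment amortization: P = B₀·r / (1 − (1+r)^(−n)) = 1174.17·0.00941667 / (1 − 1.00942^(−24)).
Denominator 1 − (1+r)^(−24) = 0.201437905.
P = 11.0568 / 0.201437905 ≈ 54.89.

£54.89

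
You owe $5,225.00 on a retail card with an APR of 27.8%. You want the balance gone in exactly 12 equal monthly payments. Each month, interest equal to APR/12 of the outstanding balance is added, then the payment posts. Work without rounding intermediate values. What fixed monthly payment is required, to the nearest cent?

Monthly rate r = 27.8%/12 = 2.31667% = 0.0231667.
Level-payment amortization: P = B₀·r / (1 − (1+r)^(−n)) = 5225.00·0.0231667 / (1 − 1.02317^(−12)).
Denominator 1 − (1+r)^(−12) = 0.240297765.
P = 121.046 / 0.240297765 ≈ 503.73.

$503.73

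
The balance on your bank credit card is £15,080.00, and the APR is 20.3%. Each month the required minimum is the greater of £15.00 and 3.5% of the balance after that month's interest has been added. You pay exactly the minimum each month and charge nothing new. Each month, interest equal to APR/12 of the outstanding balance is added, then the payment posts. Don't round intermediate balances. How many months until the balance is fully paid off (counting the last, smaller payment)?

Monthly rate r = 20.3%/12 = 1.69167% = 0.0169167.
While 3.5% of the post-interest balance exceeds £15.00, each month B ← (B·(1+r))·(1 − 0.035), i.e. B shrinks by the factor (1+r)·0.965 = 0.98132.
This holds for months 1–190. Entering month 191 the balance is £419.58; 3.5% of the post-interest balance is now below £15.00, so the flat £15.00 minimum applies from here.
From month 191 a fixed £15.00 at rate r clears £419.58 in 39 more payments. Total: 190 + 39 = 229 months.

229 months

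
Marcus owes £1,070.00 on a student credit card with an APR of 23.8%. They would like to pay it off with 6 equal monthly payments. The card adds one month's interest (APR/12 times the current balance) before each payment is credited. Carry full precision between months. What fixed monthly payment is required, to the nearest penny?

Monthly rate r = 23.8%/12 = 1.98333% = 0.0198333.
Level-payment amortization: P = B₀·r / (1 − (1+r)^(−n)) = 1070.00·0.0198333 / (1 − 1.01983^(−6)).
Denominator 1 − (1+r)^(−6) = 0.11115756.
P = 21.2217 / 0.11115756 ≈ 190.92.

£190.92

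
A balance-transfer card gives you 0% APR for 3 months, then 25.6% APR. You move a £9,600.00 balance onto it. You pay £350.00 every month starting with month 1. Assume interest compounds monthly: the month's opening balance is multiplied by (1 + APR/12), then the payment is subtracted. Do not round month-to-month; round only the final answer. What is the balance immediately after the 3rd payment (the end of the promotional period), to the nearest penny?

Promo months 1–3 at r₀ = 0%/12 = 0; months 4+ at r₁ = 25.6%/12 = 0.0213333.
After month 3 (no interest yet): B = £9,600.00 − 3·£350.00 = £8,550.00.

£8,550.00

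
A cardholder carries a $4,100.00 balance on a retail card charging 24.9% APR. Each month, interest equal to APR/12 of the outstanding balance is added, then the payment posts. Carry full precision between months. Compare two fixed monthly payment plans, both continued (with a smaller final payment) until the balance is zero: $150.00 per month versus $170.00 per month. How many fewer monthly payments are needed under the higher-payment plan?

7 fewer payments

Monthly rate r = 24.9%/12 = 2.075% = 0.02075.
At $150.00/mo: n = ⌈−ln(1 − rB₀/P)/ln(1+r)⌉ = 41 payments (last $116.37); total interest = total paid − $4,100.00 = $2,016.37.
At $170.00/mo: 34 payments (last $135.10); total interest $1,645.10.
Payments saved = 41 − 34 = 7.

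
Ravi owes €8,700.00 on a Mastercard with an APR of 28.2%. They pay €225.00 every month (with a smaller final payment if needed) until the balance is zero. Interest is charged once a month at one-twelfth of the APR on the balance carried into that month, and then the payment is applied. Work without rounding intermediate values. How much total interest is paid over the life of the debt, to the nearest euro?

€14,482

Monthly rate r = 28.2%/12 = 2.35% = 0.0235.
Payoff takes n = ⌈−ln(1 − rB₀/P)/ln(1+r)⌉ = ⌈103.032⌉ = 104 payments; the last is €7.27.
Total paid = 103·€225.00 + €7.27 = €23,182.27.
Total interest = total paid − principal = €23,182.27 − €8,700.00 = €14,482.27.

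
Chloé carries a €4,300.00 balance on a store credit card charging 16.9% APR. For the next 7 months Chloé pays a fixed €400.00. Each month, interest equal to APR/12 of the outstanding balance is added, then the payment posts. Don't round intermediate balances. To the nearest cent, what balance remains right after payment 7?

€1,821.13

Monthly rate r = 16.9%/12 = 1.40833% = 0.0140833.
Each month: B ← B·(1+r) − €400.00.
Month 1: interest €60.56; balance after payment €3,960.56.
Month 2: interest €55.78; balance after payment €3,616.34.
Month 3: interest €50.93; balance after payment €3,267.27.
Month 4: interest €46.01; balance after payment €2,913.28.
Month 5: interest €41.03; balance after payment €2,554.31.
Month 6: interest €35.97; balance after payment €2,190.28.
Month 7: interest €30.85; balance after payment €1,821.13.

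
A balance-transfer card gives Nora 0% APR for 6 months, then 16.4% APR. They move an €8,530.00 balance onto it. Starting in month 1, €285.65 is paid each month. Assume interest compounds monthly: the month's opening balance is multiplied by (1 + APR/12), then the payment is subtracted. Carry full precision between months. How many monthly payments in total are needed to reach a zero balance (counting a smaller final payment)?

36 months

Promo months 1–6 at r₀ = 0%/12 = 0; months 7+ at r₁ = 16.4%/12 = 0.0136667.
After month 6 (no interest yet): B = €8,530.00 − 6·€285.65 = €6,816.10.
Then at r₁ with €285.65/mo: n₂ = −ln(1 − r₁·B/P)/ln(1+r₁) ≈ 29.08 → 30 more payments.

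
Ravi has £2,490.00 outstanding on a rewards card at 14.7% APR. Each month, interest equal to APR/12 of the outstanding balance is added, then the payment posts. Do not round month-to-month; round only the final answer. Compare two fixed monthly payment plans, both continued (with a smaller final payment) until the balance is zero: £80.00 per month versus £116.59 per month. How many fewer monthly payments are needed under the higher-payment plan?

Monthly rate r = 14.7%/12 = 1.225% = 0.01225.
At £80.00/mo: n = ⌈−ln(1 − rB₀/P)/ln(1+r)⌉ = 40 payments (last £34.66); total interest = total paid − £2,490.00 = £664.66.
At £116.59/mo: 25 payments (last £106.21); total interest £414.37.
Payments saved = 40 − 25 = 15.

15 fewer payments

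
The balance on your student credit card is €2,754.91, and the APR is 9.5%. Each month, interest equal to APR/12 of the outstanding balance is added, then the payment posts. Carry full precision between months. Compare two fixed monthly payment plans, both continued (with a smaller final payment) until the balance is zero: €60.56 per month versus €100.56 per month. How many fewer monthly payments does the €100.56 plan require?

Monthly rate r = 9.5%/12 = 0.791667% = 0.00791667.
At €60.56/mo: n = ⌈−ln(1 − rB₀/P)/ln(1+r)⌉ = 57 payments (last €37.75); total interest = total paid − €2,754.91 = €674.20.
At €100.56/mo: 32 payments (last €0.28); total interest €362.73.
Payments saved = 57 − 32 = 25.

25 fewer payments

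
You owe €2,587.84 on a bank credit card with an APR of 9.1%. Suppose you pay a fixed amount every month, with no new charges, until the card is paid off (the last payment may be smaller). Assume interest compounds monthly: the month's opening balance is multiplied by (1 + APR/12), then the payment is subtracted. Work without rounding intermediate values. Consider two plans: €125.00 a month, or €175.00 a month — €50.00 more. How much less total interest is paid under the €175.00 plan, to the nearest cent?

€70.57

Monthly rate r = 9.1%/12 = 0.758333% = 0.00758333.
At €125.00/mo: n = ⌈−ln(1 − rB₀/P)/ln(1+r)⌉ = 23 payments (last €75.88); total interest = total paid − €2,587.84 = €238.04.
At €175.00/mo: 16 payments (last €130.31); total interest €167.47.
Interest saved = €238.04 − €167.47 = €70.57.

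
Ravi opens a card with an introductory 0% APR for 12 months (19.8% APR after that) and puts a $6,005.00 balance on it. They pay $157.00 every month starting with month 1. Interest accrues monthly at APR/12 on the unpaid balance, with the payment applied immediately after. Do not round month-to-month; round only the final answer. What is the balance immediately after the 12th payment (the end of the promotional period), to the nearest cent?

$4,121.00

Promo months 1–12 at r₀ = 0%/12 = 0; months 13+ at r₁ = 19.8%/12 = 0.0165.
After month 12 (no interest yet): B = $6,005.00 − 12·$157.00 = $4,121.00.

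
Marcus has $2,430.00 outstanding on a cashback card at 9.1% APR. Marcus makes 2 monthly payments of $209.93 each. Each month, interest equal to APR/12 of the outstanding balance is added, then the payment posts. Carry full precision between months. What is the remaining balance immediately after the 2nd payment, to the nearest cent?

Monthly rate r = 9.1%/12 = 0.758333% = 0.00758333.
Each month: B ← B·(1+r) − $209.93.
Month 1: interest $18.43; balance after payment $2,238.50.
Month 2: interest $16.98; balance after payment $2,045.54.

$2,045.54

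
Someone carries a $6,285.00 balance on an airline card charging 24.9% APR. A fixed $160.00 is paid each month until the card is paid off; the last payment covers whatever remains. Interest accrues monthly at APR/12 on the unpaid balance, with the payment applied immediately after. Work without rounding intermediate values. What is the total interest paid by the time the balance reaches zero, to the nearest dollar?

$6,865

Monthly rate r = 24.9%/12 = 2.075% = 0.02075.
Payoff takes n = ⌈−ln(1 − rB₀/P)/ln(1+r)⌉ = ⌈82.184⌉ = 83 payments; the last is $29.67.
Total paid = 82·$160.00 + $29.67 = $13,149.67.
Total interest = total paid − principal = $13,149.67 − $6,285.00 = $6,864.67.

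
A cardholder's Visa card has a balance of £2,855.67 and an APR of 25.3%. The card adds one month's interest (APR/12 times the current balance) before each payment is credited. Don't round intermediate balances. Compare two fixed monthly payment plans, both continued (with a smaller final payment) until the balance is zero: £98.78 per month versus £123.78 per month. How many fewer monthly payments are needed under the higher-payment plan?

14 fewer payments

Monthly rate r = 25.3%/12 = 2.10833% = 0.0210833.
At £98.78/mo: n = ⌈−ln(1 − rB₀/P)/ln(1+r)⌉ = 46 payments (last £6.96); total interest = total paid − £2,855.67 = £1,596.39.
At £123.78/mo: 32 payments (last £115.93); total interest £1,097.44.
Payments saved = 46 − 32 = 14.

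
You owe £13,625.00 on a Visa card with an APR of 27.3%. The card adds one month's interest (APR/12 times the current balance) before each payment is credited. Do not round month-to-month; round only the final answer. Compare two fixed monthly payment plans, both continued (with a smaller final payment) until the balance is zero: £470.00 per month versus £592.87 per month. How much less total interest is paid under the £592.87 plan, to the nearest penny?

Monthly rate r = 27.3%/12 = 2.275% = 0.02275.
At £470.00/mo: n = ⌈−ln(1 − rB₀/P)/ln(1+r)⌉ = 48 payments (last £420.35); total interest = total paid − £13,625.00 = £8,885.35.
At £592.87/mo: 33 payments (last £528.67); total interest £5,875.51.
Interest saved = £8,885.35 − £5,875.51 = £3,009.84.

£3,009.84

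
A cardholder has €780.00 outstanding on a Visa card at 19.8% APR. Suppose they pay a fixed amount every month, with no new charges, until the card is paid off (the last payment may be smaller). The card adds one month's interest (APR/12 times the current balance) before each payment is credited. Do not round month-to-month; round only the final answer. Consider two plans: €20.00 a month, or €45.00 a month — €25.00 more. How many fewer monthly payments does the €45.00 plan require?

43 fewer payments

Monthly rate r = 19.8%/12 = 1.65% = 0.0165.
At €20.00/mo: n = ⌈−ln(1 − rB₀/P)/ln(1+r)⌉ = 64 payments (last €0.50); total interest = total paid − €780.00 = €480.50.
At €45.00/mo: 21 payments (last €26.39); total interest €146.39.
Payments saved = 64 − 21 = 43.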